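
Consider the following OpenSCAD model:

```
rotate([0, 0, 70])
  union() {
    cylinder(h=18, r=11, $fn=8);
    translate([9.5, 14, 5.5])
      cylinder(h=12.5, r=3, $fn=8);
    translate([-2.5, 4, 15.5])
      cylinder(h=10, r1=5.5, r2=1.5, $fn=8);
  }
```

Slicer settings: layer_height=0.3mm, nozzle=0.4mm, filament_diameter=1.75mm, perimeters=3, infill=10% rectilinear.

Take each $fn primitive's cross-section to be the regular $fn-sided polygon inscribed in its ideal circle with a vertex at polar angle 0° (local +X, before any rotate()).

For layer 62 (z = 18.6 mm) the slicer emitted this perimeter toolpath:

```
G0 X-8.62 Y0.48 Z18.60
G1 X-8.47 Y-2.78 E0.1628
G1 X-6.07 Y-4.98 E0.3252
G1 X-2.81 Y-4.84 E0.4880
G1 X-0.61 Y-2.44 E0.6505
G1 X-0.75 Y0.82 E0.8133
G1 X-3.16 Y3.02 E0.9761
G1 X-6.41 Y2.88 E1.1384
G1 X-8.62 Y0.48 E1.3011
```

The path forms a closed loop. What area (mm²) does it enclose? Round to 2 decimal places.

Apply the shoelace formula to the sequence of (X, Y) vertices; enclosed area = 51.31 mm².

51.31 mm²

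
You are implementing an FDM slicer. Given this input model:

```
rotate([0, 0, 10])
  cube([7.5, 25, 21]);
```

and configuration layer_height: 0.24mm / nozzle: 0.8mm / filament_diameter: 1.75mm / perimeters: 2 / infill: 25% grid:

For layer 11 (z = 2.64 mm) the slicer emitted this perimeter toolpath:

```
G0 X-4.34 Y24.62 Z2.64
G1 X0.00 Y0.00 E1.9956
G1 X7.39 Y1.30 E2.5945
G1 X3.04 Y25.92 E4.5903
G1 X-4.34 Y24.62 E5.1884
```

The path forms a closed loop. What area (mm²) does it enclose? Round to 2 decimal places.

Apply the shoelace formula to the sequence of (X, Y) vertices; enclosed area = 187.47 mm².

187.47 mm²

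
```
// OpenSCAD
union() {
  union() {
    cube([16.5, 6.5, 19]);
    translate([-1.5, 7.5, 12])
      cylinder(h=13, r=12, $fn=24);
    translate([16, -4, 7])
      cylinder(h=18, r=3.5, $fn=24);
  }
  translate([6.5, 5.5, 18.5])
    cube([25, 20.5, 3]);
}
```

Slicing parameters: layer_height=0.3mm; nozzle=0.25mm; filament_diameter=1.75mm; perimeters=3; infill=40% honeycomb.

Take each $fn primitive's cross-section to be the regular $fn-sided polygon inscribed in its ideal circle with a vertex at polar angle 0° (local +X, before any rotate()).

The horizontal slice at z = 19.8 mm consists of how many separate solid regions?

At z = 19.8 mm: the cube is not intersected at this z (z outside [0, 19]); the r=12 cylinder at (-1.5, 7.5) gives a regular 24-gon of circumradius 12 (constant along its height); the cylinder at (16, -4): section is a regular 24-gon, circumradius r=3.5; Merging all regions: the 2 present regions are separate (no shared area or edge), so areas and boundary lengths simply add and each stays a separate island — 2 connected regions; the cube at (6.5, 5.5) is present — its section is the full 25×20.5 rectangle; Taking the union: the regions partially overlap (shared area 31.85 mm²), so overlapping operands fuse into one piece — 2 connected regions. The result has 2 disconnected regions.

2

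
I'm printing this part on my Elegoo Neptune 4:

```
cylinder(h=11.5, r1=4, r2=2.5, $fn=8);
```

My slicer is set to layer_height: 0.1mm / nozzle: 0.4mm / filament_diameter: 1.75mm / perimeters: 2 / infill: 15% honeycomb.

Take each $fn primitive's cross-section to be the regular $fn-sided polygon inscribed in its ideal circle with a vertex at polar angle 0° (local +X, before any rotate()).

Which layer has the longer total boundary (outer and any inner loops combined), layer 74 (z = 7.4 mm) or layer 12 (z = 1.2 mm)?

Layer 74 (z = 7.4): the cone: at t=0.643 of its height the radius interpolates to r₁+(r₂−r₁)t = 3.035, giving a regular 8-gon of that circumradius (perimeter = 2·8·3.035·sin(180°/8) = 18.58 mm). So its perimeter = 18.58 mm. Layer 12 (z = 1.2): the cone: at t=0.104 of its height the radius interpolates to r₁+(r₂−r₁)t = 3.843, giving a regular 8-gon of that circumradius (perimeter = 2·8·3.843·sin(180°/8) = 23.53 mm). So its perimeter = 23.53 mm. Layer 12 is larger (23.53 vs 18.58 mm).

layer 12 (z = 1.2 mm)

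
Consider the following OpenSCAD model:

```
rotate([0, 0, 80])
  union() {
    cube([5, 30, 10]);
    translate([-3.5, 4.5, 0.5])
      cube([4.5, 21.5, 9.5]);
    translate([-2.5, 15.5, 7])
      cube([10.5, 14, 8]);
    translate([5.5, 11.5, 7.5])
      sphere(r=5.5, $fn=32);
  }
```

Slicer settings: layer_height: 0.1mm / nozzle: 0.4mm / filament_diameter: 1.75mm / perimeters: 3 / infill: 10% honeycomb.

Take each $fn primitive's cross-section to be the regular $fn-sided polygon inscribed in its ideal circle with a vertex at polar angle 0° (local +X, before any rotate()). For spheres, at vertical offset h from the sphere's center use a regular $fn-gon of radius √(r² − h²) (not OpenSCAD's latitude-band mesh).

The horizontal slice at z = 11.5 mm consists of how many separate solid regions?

At z = 11.5 mm: the cube does not reach this height (z outside [0, 10]); the cube at (-3.5, 4.5) does not reach this height (z outside [0.5, 10]); the cube at (-2.5, 15.5) is present — its section is the full 10.5×14 rectangle; the r=5.5 sphere at (5.5, 11.5) contributes a regular 32-gon of circumradius √(5.5²−4²) = 3.775; Taking the union: the 2 present regions are separate (no shared area or edge), so areas and boundary lengths simply add and each stays a separate island — 2 connected regions; (rotated 80° about Z; rotation is an isometry so areas/perimeters/island counts are preserved). The result has 2 disconnected regions.

2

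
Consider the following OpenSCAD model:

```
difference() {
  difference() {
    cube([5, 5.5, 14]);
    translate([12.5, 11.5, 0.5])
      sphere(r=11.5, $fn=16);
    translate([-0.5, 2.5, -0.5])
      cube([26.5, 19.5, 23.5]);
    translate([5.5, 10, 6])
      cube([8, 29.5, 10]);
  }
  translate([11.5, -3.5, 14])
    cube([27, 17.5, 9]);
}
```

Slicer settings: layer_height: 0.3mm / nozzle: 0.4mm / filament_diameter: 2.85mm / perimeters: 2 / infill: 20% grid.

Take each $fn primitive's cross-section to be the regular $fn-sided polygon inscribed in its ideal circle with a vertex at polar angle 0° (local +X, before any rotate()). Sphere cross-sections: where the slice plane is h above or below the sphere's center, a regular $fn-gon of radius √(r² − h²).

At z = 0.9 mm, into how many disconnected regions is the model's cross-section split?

At z = 0.9 mm: the cube is present — its section is the full 5×5.5 rectangle; the sphere at (12.5, 11.5): section is a regular 16-gon, circumradius = √(r²−h²) = √(11.5²−0.4²) = 11.493; the cube at (-0.5, 2.5) (footprint 26.5×19.5) is included at this height; the cube at (5.5, 10) is absent (z outside [6, 16]); After the difference (first − rest): starting from the 5×5.5 cube, the r=11.5 sphere at (12.5, 11.5) partially overlaps it — only the 2.98 mm² overlap (of its 404.39 mm²) is removed, clipping the outline; the 26.5×19.5 cube at (-0.5, 2.5) partially overlaps it — only the 12.02 mm² overlap (of its 516.75 mm²) is removed, clipping the outline — 1 connected region; the cube at (11.5, -3.5) is absent (z outside [14, 23]); Taking the first minus the rest: none of the subtracted shapes is present at this height, so the result so far is unchanged — 1 connected region. The result has 1 disconnected region.

1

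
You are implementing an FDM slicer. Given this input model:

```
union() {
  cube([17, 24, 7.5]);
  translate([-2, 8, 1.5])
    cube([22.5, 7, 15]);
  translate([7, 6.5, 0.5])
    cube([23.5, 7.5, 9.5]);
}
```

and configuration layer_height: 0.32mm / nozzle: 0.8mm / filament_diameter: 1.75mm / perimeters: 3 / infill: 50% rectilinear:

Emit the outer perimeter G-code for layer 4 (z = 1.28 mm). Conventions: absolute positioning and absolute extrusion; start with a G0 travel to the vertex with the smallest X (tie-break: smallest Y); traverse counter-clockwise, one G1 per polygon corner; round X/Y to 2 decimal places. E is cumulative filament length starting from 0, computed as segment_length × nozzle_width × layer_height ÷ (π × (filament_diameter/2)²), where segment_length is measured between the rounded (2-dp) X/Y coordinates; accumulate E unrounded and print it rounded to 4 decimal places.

G0 X0.00 Y0.00 Z1.28
G1 X17.00 Y0.00 E1.8094
G1 X17.00 Y6.50 E2.5012
G1 X30.50 Y6.50 E3.9380
G1 X30.50 Y14.00 E4.7362
G1 X17.00 Y14.00 E6.1731
G1 X17.00 Y24.00 E7.2374
G1 X0.00 Y24.00 E9.0468
G1 X0.00 Y0.00 E11.6011

At z = 1.28 mm: the 17×24 cube contributes its full rectangle; the cube at (-2, 8) is not intersected at this z (z outside [1.5, 16.5]); the cube at (7, 6.5) (footprint 23.5×7.5) is included at this height; Merging all regions: the regions partially overlap (shared area 75.00 mm²), so overlapping operands fuse into one piece — 1 connected region. The outline is a single polygon with 8 vertices. Extrusion per mm of travel: 0.8 × 0.32 / (π × 0.875²) = 0.106432. Accumulating E over each segment gives final E = 11.6011.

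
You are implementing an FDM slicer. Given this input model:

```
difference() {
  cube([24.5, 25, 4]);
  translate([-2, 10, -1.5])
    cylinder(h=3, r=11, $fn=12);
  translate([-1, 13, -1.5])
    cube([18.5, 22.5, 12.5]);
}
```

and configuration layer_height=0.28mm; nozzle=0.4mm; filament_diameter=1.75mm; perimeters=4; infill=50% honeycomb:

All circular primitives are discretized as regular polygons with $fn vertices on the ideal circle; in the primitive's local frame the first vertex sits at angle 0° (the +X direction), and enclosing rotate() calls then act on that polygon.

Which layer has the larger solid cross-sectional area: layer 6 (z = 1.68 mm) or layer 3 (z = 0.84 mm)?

Layer 6 (z = 1.68): the cube (footprint 24.5×25) is included at this height (area 612.50 mm²); the cylinder at (-2, 10) is absent (z outside [-1.5, 1.5]); the cube at (-1, 13) is present — its section is the full 18.5×22.5 rectangle (area 416.25 mm²); Taking the first minus the rest: starting from the 24.5×25 cube (612.50 mm²), the 18.5×22.5 cube at (-1, 13) partially overlaps it — only the 210.00 mm² overlap (of its 416.25 mm²) is removed, clipping the outline — area = 402.50 mm². So its area = 402.50 mm². Layer 3 (z = 0.84): the cube (footprint 24.5×25) is included at this height (area 612.50 mm²); the r=11 cylinder at (-2, 10) contributes a regular 12-gon of circumradius 11 (area = (12/2)·11.000²·sin(360°/12) = 363.00 mm²); the cube at (-1, 13) (footprint 18.5×22.5) is included at this height (area 416.25 mm²); After the difference (first − rest): starting from the 24.5×25 cube (612.50 mm²), the r=11 cylinder at (-2, 10) partially overlaps it — only the 138.17 mm² overlap (of its 363.00 mm²) is removed, clipping the outline; the 18.5×22.5 cube at (-1, 13) partially overlaps it — only the 166.51 mm² overlap (of its 416.25 mm²) is removed, clipping the outline — area = 307.82 mm². So its area = 307.82 mm². Layer 6 is larger (402.50 vs 307.82 mm²).

layer 6 (z = 1.68 mm)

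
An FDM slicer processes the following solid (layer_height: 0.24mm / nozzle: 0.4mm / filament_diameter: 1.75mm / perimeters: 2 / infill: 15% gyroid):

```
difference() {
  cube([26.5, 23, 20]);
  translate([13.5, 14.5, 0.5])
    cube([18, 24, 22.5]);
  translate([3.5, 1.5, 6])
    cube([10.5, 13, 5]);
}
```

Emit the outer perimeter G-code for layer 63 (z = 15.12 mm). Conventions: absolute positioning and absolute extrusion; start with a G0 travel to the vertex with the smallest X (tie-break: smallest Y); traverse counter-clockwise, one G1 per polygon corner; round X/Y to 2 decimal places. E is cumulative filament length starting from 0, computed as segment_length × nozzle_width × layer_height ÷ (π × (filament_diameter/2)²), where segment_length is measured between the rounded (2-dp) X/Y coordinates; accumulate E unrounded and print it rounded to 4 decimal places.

G0 X0.00 Y0.00 Z15.12
G1 X26.50 Y0.00 E1.0577
G1 X26.50 Y14.50 E1.6364
G1 X13.50 Y14.50 E2.1553
G1 X13.50 Y23.00 E2.4945
G1 X0.00 Y23.00 E3.0333
G1 X0.00 Y0.00 E3.9513

At z = 15.12 mm: the cube (footprint 26.5×23) is included at this height; the cube at (13.5, 14.5) (footprint 18×24) is included at this height; the cube at (3.5, 1.5) is not intersected at this z (z outside [6, 11]); Subtracting the remaining from the first: starting from the 26.5×23 cube, the 18×24 cube at (13.5, 14.5) partially overlaps it — only the 110.50 mm² overlap (of its 432.00 mm²) is removed, clipping the outline — 1 connected region. The outline is a single polygon with 6 vertices. Extrusion per mm of travel: 0.4 × 0.24 / (π × 0.875²) = 0.039912. Accumulating E over each segment gives final E = 3.9513.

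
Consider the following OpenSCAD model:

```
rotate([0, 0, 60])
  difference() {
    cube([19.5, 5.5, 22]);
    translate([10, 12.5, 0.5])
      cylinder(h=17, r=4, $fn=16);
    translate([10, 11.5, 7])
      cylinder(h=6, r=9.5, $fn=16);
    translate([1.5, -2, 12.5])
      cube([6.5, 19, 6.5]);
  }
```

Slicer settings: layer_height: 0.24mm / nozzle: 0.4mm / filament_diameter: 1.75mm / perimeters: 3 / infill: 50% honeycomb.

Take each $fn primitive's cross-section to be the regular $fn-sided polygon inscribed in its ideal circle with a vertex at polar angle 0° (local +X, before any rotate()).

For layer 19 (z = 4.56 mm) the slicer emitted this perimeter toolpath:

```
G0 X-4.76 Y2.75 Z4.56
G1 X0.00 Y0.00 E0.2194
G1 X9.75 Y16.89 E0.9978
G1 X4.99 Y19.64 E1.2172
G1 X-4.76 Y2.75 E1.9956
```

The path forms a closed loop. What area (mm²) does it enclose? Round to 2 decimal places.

Apply the shoelace formula to the sequence of (X, Y) vertices; enclosed area = 107.21 mm².

107.21 mm²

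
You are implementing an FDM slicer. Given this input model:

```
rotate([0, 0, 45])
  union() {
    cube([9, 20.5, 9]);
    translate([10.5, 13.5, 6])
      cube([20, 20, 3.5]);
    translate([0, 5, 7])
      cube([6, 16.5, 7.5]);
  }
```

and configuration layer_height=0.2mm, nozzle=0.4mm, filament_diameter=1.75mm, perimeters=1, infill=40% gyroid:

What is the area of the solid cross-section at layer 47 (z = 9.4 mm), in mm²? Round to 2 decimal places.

499.00 mm²

At z = 9.4 mm: the cube is not intersected at this z (z outside [0, 9]); the cube at (10.5, 13.5) (footprint 20×20) is included at this height (area 400.00 mm²); the cube at (0, 5) (footprint 6×16.5) is included at this height (area 99.00 mm²); Combining (union): the 2 present regions are separate (no shared area or edge), so areas and boundary lengths simply add and each stays a separate island — area = 499.00 mm²; (whole slice rotated 45° about Z — lengths, areas and connectivity unchanged). Overall, the cross-section has 2 separate islands. Net area = 499.00 mm².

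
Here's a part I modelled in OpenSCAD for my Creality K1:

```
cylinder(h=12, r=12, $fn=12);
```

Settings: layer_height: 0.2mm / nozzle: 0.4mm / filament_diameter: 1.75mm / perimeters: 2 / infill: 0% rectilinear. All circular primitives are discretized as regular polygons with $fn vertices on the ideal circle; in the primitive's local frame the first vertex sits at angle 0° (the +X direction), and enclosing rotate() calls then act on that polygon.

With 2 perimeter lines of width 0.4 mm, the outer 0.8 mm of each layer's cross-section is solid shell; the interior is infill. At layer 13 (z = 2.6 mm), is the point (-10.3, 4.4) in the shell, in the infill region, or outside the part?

At z = 2.6 mm: the r=12 cylinder gives a regular 12-gon of circumradius 12 (constant along its height). Overall, the cross-section is a single solid region. The nearest boundary edge runs (-10.39, 6.00)→(-12.00, 0.00); distance from the point to it = 0.50 mm. The point is inside the cross-section, 0.50 mm from the nearest boundary — within the 0.8 mm shell band (2 × 0.4).

shell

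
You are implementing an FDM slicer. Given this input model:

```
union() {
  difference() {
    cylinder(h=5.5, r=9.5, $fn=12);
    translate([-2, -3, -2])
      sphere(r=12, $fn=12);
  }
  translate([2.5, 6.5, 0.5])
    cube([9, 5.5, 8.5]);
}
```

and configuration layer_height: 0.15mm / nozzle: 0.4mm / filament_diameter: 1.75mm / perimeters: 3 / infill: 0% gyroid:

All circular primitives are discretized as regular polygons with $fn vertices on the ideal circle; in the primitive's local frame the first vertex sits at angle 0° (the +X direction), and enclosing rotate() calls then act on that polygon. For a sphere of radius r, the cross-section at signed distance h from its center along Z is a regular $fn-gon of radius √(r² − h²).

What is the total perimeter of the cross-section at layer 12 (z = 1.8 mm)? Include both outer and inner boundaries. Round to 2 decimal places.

61.00 mm

At z = 1.8 mm: the r=9.5 cylinder contributes a regular 12-gon of circumradius 9.5 (perimeter = 2·12·9.500·sin(180°/12) = 59.01 mm); the r=12 sphere at (-2, -3) contributes a regular 12-gon of circumradius √(12²−3.8²) = 11.382 (perimeter = 2·12·11.382·sin(180°/12) = 70.70 mm); After the difference (first − rest): starting from the r=9.5 cylinder, the r=12 sphere at (-2, -3) partially overlaps it — only the 246.20 mm² overlap (of its 388.68 mm²) is removed, clipping the outline — boundary = 42.59 mm; the 9×5.5 cube at (2.5, 6.5) contributes its full rectangle (perimeter 29.00 mm); Combining (union): the regions partially overlap (shared area 5.38 mm²), so the edge portions inside another operand are dropped and the merged outline is re-measured after clipping — boundary = 61.00 mm. Overall, the cross-section is a single solid region. Total boundary length (outer) = 61.00 mm.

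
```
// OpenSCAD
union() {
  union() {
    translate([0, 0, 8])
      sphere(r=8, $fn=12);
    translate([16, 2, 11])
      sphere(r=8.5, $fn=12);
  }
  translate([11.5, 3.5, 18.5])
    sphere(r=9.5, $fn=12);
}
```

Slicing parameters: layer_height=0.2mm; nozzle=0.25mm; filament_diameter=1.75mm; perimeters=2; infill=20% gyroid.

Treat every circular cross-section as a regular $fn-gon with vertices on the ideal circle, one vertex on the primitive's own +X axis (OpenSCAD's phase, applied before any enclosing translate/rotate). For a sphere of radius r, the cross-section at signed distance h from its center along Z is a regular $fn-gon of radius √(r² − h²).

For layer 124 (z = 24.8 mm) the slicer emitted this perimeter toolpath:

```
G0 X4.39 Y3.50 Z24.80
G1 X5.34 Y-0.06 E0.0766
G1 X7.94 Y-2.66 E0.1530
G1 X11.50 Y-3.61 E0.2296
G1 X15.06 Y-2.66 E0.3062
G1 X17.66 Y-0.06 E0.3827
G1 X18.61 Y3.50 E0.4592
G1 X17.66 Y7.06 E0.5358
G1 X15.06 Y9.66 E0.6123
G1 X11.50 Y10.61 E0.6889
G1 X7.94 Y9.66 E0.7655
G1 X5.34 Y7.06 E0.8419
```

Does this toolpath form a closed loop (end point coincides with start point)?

Start point (G0): (4.39, 3.50). End point (last G1): the path does not return to the start — open.

no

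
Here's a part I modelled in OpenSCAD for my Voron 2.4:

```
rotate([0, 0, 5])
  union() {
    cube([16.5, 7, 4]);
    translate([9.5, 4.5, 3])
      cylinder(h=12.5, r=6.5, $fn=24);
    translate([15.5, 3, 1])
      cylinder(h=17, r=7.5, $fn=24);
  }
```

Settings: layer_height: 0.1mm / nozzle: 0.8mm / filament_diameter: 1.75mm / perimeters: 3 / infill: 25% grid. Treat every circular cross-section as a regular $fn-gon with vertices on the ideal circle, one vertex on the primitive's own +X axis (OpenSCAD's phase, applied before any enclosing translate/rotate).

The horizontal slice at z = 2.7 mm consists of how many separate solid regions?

At z = 2.7 mm: the cube is present — its section is the full 16.5×7 rectangle; the cylinder at (9.5, 4.5) is absent (z outside [3, 15.5]); the r=7.5 cylinder at (15.5, 3) contributes a regular 24-gon of circumradius 7.5; Merging all regions: the regions partially overlap (shared area 57.09 mm²), so overlapping operands fuse into one piece — 1 connected region; (whole slice rotated 5° about Z — lengths, areas and connectivity unchanged). The result has 1 disconnected region.

1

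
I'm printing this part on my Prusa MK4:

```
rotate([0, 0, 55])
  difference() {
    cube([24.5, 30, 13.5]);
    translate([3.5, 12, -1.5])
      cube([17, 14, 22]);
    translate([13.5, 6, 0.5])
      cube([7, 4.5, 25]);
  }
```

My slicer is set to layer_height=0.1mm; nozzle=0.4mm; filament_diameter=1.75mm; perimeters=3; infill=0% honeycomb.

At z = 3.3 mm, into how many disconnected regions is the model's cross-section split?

1

At z = 3.3 mm: the 24.5×30 cube contributes its full rectangle; the cube at (3.5, 12) (footprint 17×14) is included at this height; the cube at (13.5, 6) is present — its section is the full 7×4.5 rectangle; Subtracting the remaining from the first: starting from the 24.5×30 cube, the 17×14 cube at (3.5, 12) lies wholly inside it (removes its full 238.00 mm² and its 62.00 mm outline becomes a hole wall); the 7×4.5 cube at (13.5, 6) lies wholly inside it (removes its full 31.50 mm² and its 23.00 mm outline becomes a hole wall) — 1 connected region with 2 holes; (rotated 55° about Z; rotation is an isometry so areas/perimeters/island counts are preserved). The result has 1 disconnected region.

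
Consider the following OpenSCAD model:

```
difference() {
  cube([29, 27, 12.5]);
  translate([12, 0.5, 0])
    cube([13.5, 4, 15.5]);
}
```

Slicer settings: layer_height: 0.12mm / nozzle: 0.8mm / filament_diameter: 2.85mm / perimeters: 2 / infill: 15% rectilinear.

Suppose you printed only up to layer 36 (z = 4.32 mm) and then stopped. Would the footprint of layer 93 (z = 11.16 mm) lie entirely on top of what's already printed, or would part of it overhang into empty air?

Compare the two slices. At z = 4.32: the cube is present — its section is the full 29×27 rectangle (area 783.00 mm²); the 13.5×4 cube at (12, 0.5) contributes its full rectangle (area 54.00 mm²); Subtracting the remaining from the first: starting from the 29×27 cube (783.00 mm²), the 13.5×4 cube at (12, 0.5) lies wholly inside it (removes its full 54.00 mm² and its 35.00 mm outline becomes a hole wall) — area = 729.00 mm². At z = 11.16: the cube is present — its section is the full 29×27 rectangle (area 783.00 mm²); the cube at (12, 0.5) is present — its section is the full 13.5×4 rectangle (area 54.00 mm²); After the difference (first − rest): starting from the 29×27 cube (783.00 mm²), the 13.5×4 cube at (12, 0.5) lies wholly inside it (removes its full 54.00 mm² and its 35.00 mm outline becomes a hole wall) — area = 729.00 mm². Checking containment: the cross-section at z = 11.16 is a subset of the cross-section at z = 4.32.

entirely on top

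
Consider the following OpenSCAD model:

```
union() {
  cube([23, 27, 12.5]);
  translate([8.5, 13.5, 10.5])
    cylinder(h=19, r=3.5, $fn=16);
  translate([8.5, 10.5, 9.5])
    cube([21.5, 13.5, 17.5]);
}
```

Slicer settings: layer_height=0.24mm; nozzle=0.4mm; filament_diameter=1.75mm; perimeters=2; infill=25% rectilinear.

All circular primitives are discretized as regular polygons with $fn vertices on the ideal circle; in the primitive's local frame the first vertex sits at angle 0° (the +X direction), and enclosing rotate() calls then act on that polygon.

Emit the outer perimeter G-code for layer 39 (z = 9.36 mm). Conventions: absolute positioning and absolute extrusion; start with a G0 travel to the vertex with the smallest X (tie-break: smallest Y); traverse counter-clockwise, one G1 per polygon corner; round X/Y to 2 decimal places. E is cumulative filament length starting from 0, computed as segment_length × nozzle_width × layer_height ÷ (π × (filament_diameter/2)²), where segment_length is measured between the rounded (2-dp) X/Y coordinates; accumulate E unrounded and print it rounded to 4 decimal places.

At z = 9.36 mm: the cube (footprint 23×27) is included at this height; the cylinder at (8.5, 13.5) is absent (z outside [10.5, 29.5]); the cube at (8.5, 10.5) is not intersected at this z (z outside [9.5, 27]); Combining (union): only the 23×27 cube is present, so the union is just that shape — 1 connected region. The outline is a single polygon with 4 vertices. Extrusion per mm of travel: 0.4 × 0.24 / (π × 0.875²) = 0.039912. Accumulating E over each segment gives final E = 3.9912.

G0 X0.00 Y0.00 Z9.36
G1 X23.00 Y0.00 E0.9180
G1 X23.00 Y27.00 E1.9956
G1 X0.00 Y27.00 E2.9136
G1 X0.00 Y0.00 E3.9912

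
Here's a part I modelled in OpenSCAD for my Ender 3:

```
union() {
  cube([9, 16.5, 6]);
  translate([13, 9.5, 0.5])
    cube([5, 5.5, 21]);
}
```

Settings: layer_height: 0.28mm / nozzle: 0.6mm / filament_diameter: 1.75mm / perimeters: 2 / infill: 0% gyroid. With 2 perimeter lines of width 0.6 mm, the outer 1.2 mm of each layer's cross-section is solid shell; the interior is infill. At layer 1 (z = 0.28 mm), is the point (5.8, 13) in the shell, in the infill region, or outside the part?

infill

At z = 0.28 mm: the 9×16.5 cube contributes its full rectangle; the cube at (13, 9.5) is absent (z outside [0.5, 21.5]); Combining (union): only the 9×16.5 cube is present, so the union is just that shape — 1 connected region. Overall, the cross-section is a single solid region. The nearest boundary edge runs (9.00, 0.00)→(9.00, 16.50); distance from the point to it = 3.20 mm. The point is inside the cross-section and 3.20 mm from the nearest boundary — more than the 1.2 mm shell width (2 × 0.6), so it's in the infill interior.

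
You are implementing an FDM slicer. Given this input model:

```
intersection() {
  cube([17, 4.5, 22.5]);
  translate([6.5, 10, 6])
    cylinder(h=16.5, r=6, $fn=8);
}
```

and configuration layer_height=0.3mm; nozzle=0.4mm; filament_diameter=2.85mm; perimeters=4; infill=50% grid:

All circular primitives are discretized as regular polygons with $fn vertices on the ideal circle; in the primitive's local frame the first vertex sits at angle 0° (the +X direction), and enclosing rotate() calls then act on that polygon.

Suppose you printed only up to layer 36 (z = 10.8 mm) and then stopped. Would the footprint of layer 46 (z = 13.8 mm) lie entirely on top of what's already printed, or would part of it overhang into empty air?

Compare the two slices. At z = 10.8: the cube (footprint 17×4.5) is included at this height (area 76.50 mm²); the r=6 cylinder at (6.5, 10) gives a regular 8-gon of circumradius 6 (constant along its height) (area = (8/2)·6.000²·sin(360°/8) = 101.82 mm²); Keeping only the common overlap: the r=6 cylinder at (6.5, 10) partially overlaps the 17×4.5 cube; clipping to the common part keeps 0.60 mm² — area = 0.60 mm². At z = 13.8: the 17×4.5 cube contributes its full rectangle (area 76.50 mm²); the cylinder at (6.5, 10): section is a regular 8-gon, circumradius r=6 (area = (8/2)·6.000²·sin(360°/8) = 101.82 mm²); After intersecting: the r=6 cylinder at (6.5, 10) partially overlaps the 17×4.5 cube; clipping to the common part keeps 0.60 mm² — area = 0.60 mm². Checking containment: the cross-section at z = 13.8 is a subset of the cross-section at z = 10.8.

entirely on top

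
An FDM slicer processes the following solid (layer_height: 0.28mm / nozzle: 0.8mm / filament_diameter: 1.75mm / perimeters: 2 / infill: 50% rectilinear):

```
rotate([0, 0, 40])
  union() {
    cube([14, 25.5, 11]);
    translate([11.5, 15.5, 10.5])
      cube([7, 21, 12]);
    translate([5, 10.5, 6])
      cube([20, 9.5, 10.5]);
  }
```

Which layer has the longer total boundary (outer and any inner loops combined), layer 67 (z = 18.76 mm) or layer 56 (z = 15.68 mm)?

layer 56 (z = 15.68 mm)

Layer 67 (z = 18.76): the cube is not intersected at this z (z outside [0, 11]); the cube at (11.5, 15.5) is present — its section is the full 7×21 rectangle (perimeter 56.00 mm); the cube at (5, 10.5) is not intersected at this z (z outside [6, 16.5]); Combining (union): only the 7×21 cube at (11.5, 15.5) is present, so the union is just that shape — boundary = 56.00 mm; (rotated 40° about Z; rotation is an isometry so areas/perimeters/island counts are preserved). So its perimeter = 56.00 mm. Layer 56 (z = 15.68): the cube does not reach this height (z outside [0, 11]); the cube at (11.5, 15.5) is present — its section is the full 7×21 rectangle (perimeter 56.00 mm); the 20×9.5 cube at (5, 10.5) contributes its full rectangle (perimeter 59.00 mm); Combining (union): the regions partially overlap (shared area 31.50 mm²), so the edge portions inside another operand are dropped and the merged outline is re-measured after clipping — boundary = 92.00 mm; (rotated 40° about Z; rotation is an isometry so areas/perimeters/island counts are preserved). So its perimeter = 92.00 mm. Layer 56 is larger (92.00 vs 56.00 mm).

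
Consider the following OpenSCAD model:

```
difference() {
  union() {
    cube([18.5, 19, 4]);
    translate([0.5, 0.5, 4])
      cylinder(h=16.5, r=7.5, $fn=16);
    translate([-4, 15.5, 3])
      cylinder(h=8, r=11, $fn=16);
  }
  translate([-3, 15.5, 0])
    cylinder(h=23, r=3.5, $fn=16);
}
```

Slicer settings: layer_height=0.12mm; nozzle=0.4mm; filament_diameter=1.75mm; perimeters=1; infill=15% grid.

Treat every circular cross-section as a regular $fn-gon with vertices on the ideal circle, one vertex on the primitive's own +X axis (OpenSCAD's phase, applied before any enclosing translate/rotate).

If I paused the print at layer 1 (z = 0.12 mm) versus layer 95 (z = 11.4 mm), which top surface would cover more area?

Layer 1 (z = 0.12): the 18.5×19 cube contributes its full rectangle (area 351.50 mm²); the cylinder at (0.5, 0.5) is not intersected at this z (z outside [4, 20.5]); the cylinder at (-4, 15.5) is not intersected at this z (z outside [3, 11]); Merging all regions: only the 18.5×19 cube is present, so the union is just that shape — area = 351.50 mm²; the r=3.5 cylinder at (-3, 15.5) contributes a regular 16-gon of circumradius 3.5 (area = (16/2)·3.500²·sin(360°/16) = 37.50 mm²); After the difference (first − rest): starting from that combined region (351.50 mm²), the r=3.5 cylinder at (-3, 15.5) partially overlaps it — only the 1.06 mm² overlap (of its 37.50 mm²) is removed, clipping the outline — area = 350.44 mm². So its area = 350.44 mm². Layer 95 (z = 11.4): the cube does not reach this height (z outside [0, 4]); the r=7.5 cylinder at (0.5, 0.5) gives a regular 16-gon of circumradius 7.5 (constant along its height) (area = (16/2)·7.500²·sin(360°/16) = 172.21 mm²); the cylinder at (-4, 15.5) is absent (z outside [3, 11]); Merging all regions: only the r=7.5 cylinder at (0.5, 0.5) is present, so the union is just that shape — area = 172.21 mm²; the r=3.5 cylinder at (-3, 15.5) gives a regular 16-gon of circumradius 3.5 (constant along its height) (area = (16/2)·3.500²·sin(360°/16) = 37.50 mm²); Taking the first minus the rest: starting from that combined region (172.21 mm²), the r=3.5 cylinder at (-3, 15.5) misses the remaining region (no effect) — area = 172.21 mm². So its area = 172.21 mm². Layer 1 is larger (350.44 vs 172.21 mm²).

layer 1 (z = 0.12 mm)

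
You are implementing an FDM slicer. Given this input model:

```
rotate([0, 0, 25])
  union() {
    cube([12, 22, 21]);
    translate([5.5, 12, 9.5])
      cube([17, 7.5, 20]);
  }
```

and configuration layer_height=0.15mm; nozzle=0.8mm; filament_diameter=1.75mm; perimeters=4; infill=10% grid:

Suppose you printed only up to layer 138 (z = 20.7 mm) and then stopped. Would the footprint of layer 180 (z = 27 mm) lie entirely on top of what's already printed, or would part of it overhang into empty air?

Compare the two slices. At z = 20.7: the 12×22 cube contributes its full rectangle (area 264.00 mm²); the cube at (5.5, 12) (footprint 17×7.5) is included at this height (area 127.50 mm²); Combining (union): the regions partially overlap — summed areas 391.50 mm² minus the doubly-counted overlap 48.75 mm² gives 342.75 mm² — area = 342.75 mm²; (rotated 25° about Z; rotation is an isometry so areas/perimeters/island counts are preserved). At z = 27: the cube does not reach this height (z outside [0, 21]); the cube at (5.5, 12) (footprint 17×7.5) is included at this height (area 127.50 mm²); Combining (union): only the 17×7.5 cube at (5.5, 12) is present, so the union is just that shape — area = 127.50 mm²; (whole slice rotated 25° about Z — lengths, areas and connectivity unchanged). Checking containment: the cross-section at z = 27 is a subset of the cross-section at z = 20.7.

entirely on top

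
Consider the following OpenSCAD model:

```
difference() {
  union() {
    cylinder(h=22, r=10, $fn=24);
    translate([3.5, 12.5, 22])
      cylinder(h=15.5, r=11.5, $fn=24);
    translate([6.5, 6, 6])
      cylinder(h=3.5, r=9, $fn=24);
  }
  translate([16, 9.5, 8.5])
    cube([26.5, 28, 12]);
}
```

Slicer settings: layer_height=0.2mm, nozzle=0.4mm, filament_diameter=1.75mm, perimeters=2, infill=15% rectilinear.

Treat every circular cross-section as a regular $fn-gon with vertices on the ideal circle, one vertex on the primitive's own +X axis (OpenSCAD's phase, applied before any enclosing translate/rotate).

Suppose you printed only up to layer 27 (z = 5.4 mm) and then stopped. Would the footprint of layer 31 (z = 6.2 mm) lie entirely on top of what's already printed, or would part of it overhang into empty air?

Compare the two slices. At z = 5.4: the r=10 cylinder contributes a regular 24-gon of circumradius 10 (area = (24/2)·10.000²·sin(360°/24) = 310.58 mm²); the cylinder at (3.5, 12.5) is absent (z outside [22, 37.5]); the cylinder at (6.5, 6) is absent (z outside [6, 9.5]); Taking the union: only the r=10 cylinder is present, so the union is just that shape — area = 310.58 mm²; the cube at (16, 9.5) does not reach this height (z outside [8.5, 20.5]); Subtracting the remaining from the first: none of the subtracted shapes is present at this height, so the result so far is unchanged — area = 310.58 mm². At z = 6.2: the r=10 cylinder contributes a regular 24-gon of circumradius 10 (area = (24/2)·10.000²·sin(360°/24) = 310.58 mm²); the cylinder at (3.5, 12.5) does not reach this height (z outside [22, 37.5]); the r=9 cylinder at (6.5, 6) contributes a regular 24-gon of circumradius 9 (area = (24/2)·9.000²·sin(360°/24) = 251.57 mm²); Combining (union): the regions partially overlap — summed areas 562.15 mm² minus the doubly-counted overlap 119.09 mm² gives 443.06 mm² — area = 443.06 mm²; the cube at (16, 9.5) is absent (z outside [8.5, 20.5]); Subtracting the remaining from the first: none of the subtracted shapes is present at this height, so that combined region is unchanged — area = 443.06 mm². Checking containment: at z = 6.2 the cross-section extends beyond the z = 5.4 cross-section by about 132.48 mm².

part overhangs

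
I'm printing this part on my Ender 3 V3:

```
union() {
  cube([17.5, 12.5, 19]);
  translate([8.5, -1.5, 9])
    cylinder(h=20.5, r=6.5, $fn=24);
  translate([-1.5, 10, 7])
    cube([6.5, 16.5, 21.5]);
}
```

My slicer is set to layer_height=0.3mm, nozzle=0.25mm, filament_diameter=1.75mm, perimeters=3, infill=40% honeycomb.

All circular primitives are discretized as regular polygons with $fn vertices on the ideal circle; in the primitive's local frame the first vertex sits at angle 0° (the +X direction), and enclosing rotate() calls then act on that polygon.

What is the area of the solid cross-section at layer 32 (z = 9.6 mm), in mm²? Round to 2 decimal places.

398.31 mm²

At z = 9.6 mm: the cube (footprint 17.5×12.5) is included at this height (area 218.75 mm²); the r=6.5 cylinder at (8.5, -1.5) contributes a regular 24-gon of circumradius 6.5 (area = (24/2)·6.500²·sin(360°/24) = 131.22 mm²); the cube at (-1.5, 10) is present — its section is the full 6.5×16.5 rectangle (area 107.25 mm²); Combining (union): the regions partially overlap — summed areas 457.22 mm² minus the doubly-counted overlap 58.91 mm² gives 398.31 mm² — area = 398.31 mm². Overall, the cross-section is a single solid region. Net area = 398.31 mm².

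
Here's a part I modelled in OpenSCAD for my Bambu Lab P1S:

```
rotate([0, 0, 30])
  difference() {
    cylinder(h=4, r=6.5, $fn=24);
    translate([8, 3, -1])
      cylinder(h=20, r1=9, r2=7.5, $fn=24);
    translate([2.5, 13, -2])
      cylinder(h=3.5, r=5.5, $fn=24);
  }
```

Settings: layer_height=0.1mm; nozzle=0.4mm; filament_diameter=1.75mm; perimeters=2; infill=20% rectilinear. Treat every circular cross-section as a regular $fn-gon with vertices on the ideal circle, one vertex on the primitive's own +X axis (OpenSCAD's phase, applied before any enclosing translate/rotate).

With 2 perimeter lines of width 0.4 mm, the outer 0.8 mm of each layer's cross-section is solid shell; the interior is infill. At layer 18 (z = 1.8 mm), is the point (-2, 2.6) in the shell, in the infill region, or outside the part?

outside

At z = 1.8 mm: the r=6.5 cylinder contributes a regular 24-gon of circumradius 6.5; the cone at (8, 3) contributes a regular 24-gon of circumradius 8.790 (interpolated between r1=9 and r2=7.5 at t=0.140); the cylinder at (2.5, 13) does not reach this height (z outside [-2, 1.5]); After the difference (first − rest): starting from the r=6.5 cylinder, the cone at (8, 3) partially overlaps it — only the 57.54 mm² overlap (of its 239.97 mm²) is removed, clipping the outline — 1 connected region; (whole slice rotated 30° about Z — lengths, areas and connectivity unchanged). Overall, the cross-section is a single solid region. Undo the 30° rotation: the query point maps to (-0.432, 3.252) in the un-rotated model frame. The nearest boundary edge runs (-0.49, 5.28)→(-0.79, 3.00); distance from the point to it = 0.32 mm. The point is not inside any of the regions above, so it lies outside the cross-section (0.32 mm from the nearest boundary).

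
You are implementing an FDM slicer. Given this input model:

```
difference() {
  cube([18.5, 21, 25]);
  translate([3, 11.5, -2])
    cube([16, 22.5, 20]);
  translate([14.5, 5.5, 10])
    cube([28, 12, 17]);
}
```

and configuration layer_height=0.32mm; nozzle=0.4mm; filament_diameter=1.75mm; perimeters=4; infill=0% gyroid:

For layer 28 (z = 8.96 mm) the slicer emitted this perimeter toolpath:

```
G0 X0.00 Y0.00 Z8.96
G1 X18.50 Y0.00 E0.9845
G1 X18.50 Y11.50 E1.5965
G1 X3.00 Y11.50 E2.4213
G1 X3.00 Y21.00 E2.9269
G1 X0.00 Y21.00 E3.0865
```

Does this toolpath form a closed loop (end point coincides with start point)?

no

Start point (G0): (0.00, 0.00). End point (last G1): the path does not return to the start — open.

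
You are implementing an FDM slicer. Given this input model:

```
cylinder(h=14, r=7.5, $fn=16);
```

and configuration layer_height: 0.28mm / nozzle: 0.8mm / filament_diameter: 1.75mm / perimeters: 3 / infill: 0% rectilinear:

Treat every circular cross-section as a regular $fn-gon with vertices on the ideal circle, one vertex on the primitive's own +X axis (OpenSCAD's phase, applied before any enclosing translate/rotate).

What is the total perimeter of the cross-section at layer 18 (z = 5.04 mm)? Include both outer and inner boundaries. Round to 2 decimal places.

46.82 mm

At z = 5.04 mm: the r=7.5 cylinder gives a regular 16-gon of circumradius 7.5 (constant along its height) (perimeter = 2·16·7.500·sin(180°/16) = 46.82 mm). Overall, the cross-section is a single solid region. Total boundary length (outer) = 46.82 mm.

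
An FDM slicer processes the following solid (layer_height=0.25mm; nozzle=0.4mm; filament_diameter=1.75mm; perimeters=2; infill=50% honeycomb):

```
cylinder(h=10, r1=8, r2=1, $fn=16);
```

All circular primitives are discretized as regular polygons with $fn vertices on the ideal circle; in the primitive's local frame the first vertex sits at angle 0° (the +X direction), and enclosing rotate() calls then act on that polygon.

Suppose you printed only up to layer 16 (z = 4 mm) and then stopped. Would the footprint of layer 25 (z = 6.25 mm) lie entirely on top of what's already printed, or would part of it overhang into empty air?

Compare the two slices. At z = 4: the cone: at t=0.400 of its height the radius interpolates to r₁+(r₂−r₁)t = 5.200, giving a regular 16-gon of that circumradius (area = (16/2)·5.200²·sin(360°/16) = 82.78 mm²). At z = 6.25: the cone contributes a regular 16-gon of circumradius 3.625 (interpolated between r1=8 and r2=1 at t=0.625) (area = (16/2)·3.625²·sin(360°/16) = 40.23 mm²). Checking containment: the cross-section at z = 6.25 is a subset of the cross-section at z = 4.

entirely on top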